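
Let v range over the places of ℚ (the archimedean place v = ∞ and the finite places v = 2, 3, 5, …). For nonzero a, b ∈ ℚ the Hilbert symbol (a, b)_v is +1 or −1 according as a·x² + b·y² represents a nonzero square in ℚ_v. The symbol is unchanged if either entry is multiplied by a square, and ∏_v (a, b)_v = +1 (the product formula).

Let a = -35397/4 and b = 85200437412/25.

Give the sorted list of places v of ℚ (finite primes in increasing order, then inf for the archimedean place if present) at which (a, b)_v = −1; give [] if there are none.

Mod squares: a ≡ -437, b ≡ 17. Check v ∈ {∞, 2, 3, 5, 17, 19, 23}.
v=19: a=19^1·(≡14), b=19^2·(≡5) mod 19; (14|19)=-1, (5|19)=+1; (−1)^{1·2·9}·(-1)^2·(+1)^1 = +1.
v=5: a=5^0·(≡2), b=5^-2·(≡2) mod 5; (2|5)=-1, (2|5)=-1; (−1)^{0·-2·2}·(-1)^-2·(-1)^0 = +1.
v=23: a=23^1·(≡12), b=23^2·(≡21) mod 23; (12|23)=+1, (21|23)=-1; (−1)^{1·2·11}·(+1)^2·(-1)^1 = -1.
v=2: v_2(a)=-2, v_2(b)=2; units ≡ 3, 1 (mod 8); ε·ε+αω+βω = 1·0+-2·0+2·1 ≡ 0  ⇒  (a,b)_2 = +1.
v=∞: -437 < 0 and 17 > 0  ⇒  (a,b)_∞ = +1.
v=17: a=17^0·(≡12), b=17^1·(≡13) mod 17; (12|17)=-1, (13|17)=+1; (−1)^{0·1·8}·(-1)^1·(+1)^0 = -1.
v=3: a=3^4·(≡1), b=3^8·(≡2) mod 3; (1|3)=+1, (2|3)=-1; (−1)^{4·8·1}·(+1)^8·(-1)^4 = +1.
(-437, 17 / ℚ) ramifies at {17, 23}: a division algebra.

[17, 23]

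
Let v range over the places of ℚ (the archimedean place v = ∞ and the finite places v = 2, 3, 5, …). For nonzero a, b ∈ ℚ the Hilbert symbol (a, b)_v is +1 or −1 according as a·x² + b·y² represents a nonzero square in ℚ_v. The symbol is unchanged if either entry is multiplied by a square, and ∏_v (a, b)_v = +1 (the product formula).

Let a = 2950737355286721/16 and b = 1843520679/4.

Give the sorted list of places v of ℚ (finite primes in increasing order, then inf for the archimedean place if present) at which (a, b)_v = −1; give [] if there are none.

[3, 7, 13, 23, 31, 41]

(a, b) ≡ (194649, 4180319) mod (ℚ^×)²; places V = {2, 3, 7, 11, 13, 23, 31, 41, ∞}.
(a,b)_13: α=3, u≡3; β=1, v≡11 (mod 13); (3|13)=+1, (11|13)=-1; sign (−1)^0·+1^1·-1^3 = -1.
(a,b)_3: α=3, u≡2; β=2, v≡2 (mod 3); (2|3)=-1, (2|3)=-1; sign (−1)^0·-1^2·-1^3 = -1.
(a,b)_41: α=2, u≡35; β=1, v≡20 (mod 41); (35|41)=-1, (20|41)=+1; sign (−1)^0·-1^1·+1^2 = -1.
(a,b)_7: α=3, u≡6; β=2, v≡5 (mod 7); (6|7)=-1, (5|7)=-1; sign (−1)^0·-1^2·-1^3 = -1.
(a,b)_23: α=1, u≡22; β=1, v≡7 (mod 23); (22|23)=-1, (7|23)=-1; sign (−1)^1·-1^1·-1^1 = -1.
(a,b)_2: α=-4, β=-2; u≡1, v≡7 (mod 8); ε(u)ε(v)=0·1, αω(v)=-4·0, βω(u)=-2·0; sum ≡ 0  ⇒  +1.
(a,b)_11: α=2, u≡9; β=1, v≡3 (mod 11); (9|11)=+1, (3|11)=+1; sign (−1)^0·+1^1·+1^2 = +1.
(a,b)_31: α=1, u≡26; β=1, v≡6 (mod 31); (26|31)=-1, (6|31)=-1; sign (−1)^1·-1^1·-1^1 = -1.
(a,b)_∞: sgn(194649)=+, sgn(4180319)=+, so +1.
Ram(194649, 4180319) = {3, 7, 13, 23, 31, 41}; no ℚ_3-point on the conic.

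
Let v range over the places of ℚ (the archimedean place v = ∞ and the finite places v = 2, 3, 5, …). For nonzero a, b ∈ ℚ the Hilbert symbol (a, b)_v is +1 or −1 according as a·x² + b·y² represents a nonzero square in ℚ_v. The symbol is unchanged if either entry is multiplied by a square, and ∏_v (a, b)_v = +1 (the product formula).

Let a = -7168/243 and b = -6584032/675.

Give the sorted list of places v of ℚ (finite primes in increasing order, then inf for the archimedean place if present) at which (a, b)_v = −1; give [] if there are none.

[3, 7, 13, inf]

(a, b) ≡ (-21, -25194) mod (ℚ^×)²; places V = {2, 3, 5, 7, 13, 17, 19, ∞}.
(a,b)_3: α=-5, u≡2; β=-3, v≡2 (mod 3); (2|3)=-1, (2|3)=-1; sign (−1)^1·-1^-3·-1^-5 = -1.
(a,b)_17: α=0, u≡8; β=1, v≡14 (mod 17); (8|17)=+1, (14|17)=-1; sign (−1)^0·+1^1·-1^0 = +1.
(a,b)_13: α=0, u≡11; β=1, v≡10 (mod 13); (11|13)=-1, (10|13)=+1; sign (−1)^0·-1^1·+1^0 = -1.
(a,b)_7: α=1, u≡1; β=2, v≡6 (mod 7); (1|7)=+1, (6|7)=-1; sign (−1)^0·+1^2·-1^1 = -1.
(a,b)_5: α=0, u≡4; β=-2, v≡4 (mod 5); (4|5)=+1, (4|5)=+1; sign (−1)^0·+1^-2·+1^0 = +1.
(a,b)_2: α=10, β=5; u≡3, v≡3 (mod 8); ε(u)ε(v)=1·1, αω(v)=10·1, βω(u)=5·1; sum ≡ 0  ⇒  +1.
(a,b)_∞: sgn(-21)=−, sgn(-25194)=−, so -1.
(a,b)_19: α=0, u≡6; β=1, v≡7 (mod 19); (6|19)=+1, (7|19)=+1; sign (−1)^0·+1^1·+1^0 = +1.
Ram(-21, -25194) = {3, 7, 13, ∞}; no ℚ_3-point on the conic.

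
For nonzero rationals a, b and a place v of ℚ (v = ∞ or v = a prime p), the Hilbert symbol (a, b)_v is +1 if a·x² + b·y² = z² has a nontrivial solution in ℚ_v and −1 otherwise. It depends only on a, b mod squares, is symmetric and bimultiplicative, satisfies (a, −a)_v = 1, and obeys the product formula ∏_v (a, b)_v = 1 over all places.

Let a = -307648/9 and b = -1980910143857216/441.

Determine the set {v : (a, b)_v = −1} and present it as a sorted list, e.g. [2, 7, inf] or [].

Mod squares: a ≡ -4807, b ≡ -1339481. Check v ∈ {∞, 2, 3, 7, 11, 13, 17, 19, 23, 29}.
v=19: a=19^1·(≡8), b=19^3·(≡3) mod 19; (8|19)=-1, (3|19)=-1; (−1)^{1·3·9}·(-1)^3·(-1)^1 = -1.
v=∞: -4807 < 0 and -1339481 < 0  ⇒  (a,b)_∞ = -1.
v=23: a=23^1·(≡19), b=23^2·(≡12) mod 23; (19|23)=-1, (12|23)=+1; (−1)^{1·2·11}·(-1)^2·(+1)^1 = +1.
v=11: a=11^1·(≡3), b=11^3·(≡7) mod 11; (3|11)=+1, (7|11)=-1; (−1)^{1·3·5}·(+1)^3·(-1)^1 = +1.
v=13: a=13^0·(≡4), b=13^1·(≡9) mod 13; (4|13)=+1, (9|13)=+1; (−1)^{0·1·6}·(+1)^1·(+1)^0 = +1.
v=7: a=7^0·(≡1), b=7^-2·(≡1) mod 7; (1|7)=+1, (1|7)=+1; (−1)^{0·-2·3}·(+1)^-2·(+1)^0 = +1.
v=17: a=17^0·(≡2), b=17^1·(≡9) mod 17; (2|17)=+1, (9|17)=+1; (−1)^{0·1·8}·(+1)^1·(+1)^0 = +1.
v=3: a=3^-2·(≡2), b=3^-2·(≡1) mod 3; (2|3)=-1, (1|3)=+1; (−1)^{-2·-2·1}·(-1)^-2·(+1)^-2 = +1.
v=29: a=29^0·(≡24), b=29^1·(≡15) mod 29; (24|29)=+1, (15|29)=-1; (−1)^{0·1·14}·(+1)^1·(-1)^0 = +1.
v=2: v_2(a)=6, v_2(b)=6; units ≡ 1, 7 (mod 8); ε·ε+αω+βω = 0·1+6·0+6·0 ≡ 0  ⇒  (a,b)_2 = +1.
|Ram(-4807, -1339481)| = 2, even; anisotropic at {19, ∞}.

[19, inf]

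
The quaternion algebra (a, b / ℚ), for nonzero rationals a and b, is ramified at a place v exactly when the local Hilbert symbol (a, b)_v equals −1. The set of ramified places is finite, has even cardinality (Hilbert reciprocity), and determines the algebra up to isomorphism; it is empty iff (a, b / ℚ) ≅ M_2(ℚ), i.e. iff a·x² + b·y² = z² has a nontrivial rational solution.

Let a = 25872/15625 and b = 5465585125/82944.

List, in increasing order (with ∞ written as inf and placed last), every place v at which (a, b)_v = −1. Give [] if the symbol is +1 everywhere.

Mod squares: a ≡ 33, b ≡ 5005. Check v ∈ {∞, 2, 3, 5, 7, 11, 13, 19}.
v=∞: 33 > 0 and 5005 > 0  ⇒  (a,b)_∞ = +1.
v=7: a=7^2·(≡3), b=7^1·(≡4) mod 7; (3|7)=-1, (4|7)=+1; (−1)^{2·1·3}·(-1)^1·(+1)^2 = -1.
v=5: a=5^-6·(≡2), b=5^3·(≡4) mod 5; (2|5)=-1, (4|5)=+1; (−1)^{-6·3·2}·(-1)^3·(+1)^-6 = -1.
v=2: v_2(a)=4, v_2(b)=-10; units ≡ 1, 5 (mod 8); ε·ε+αω+βω = 0·0+4·1+-10·0 ≡ 0  ⇒  (a,b)_2 = +1.
v=19: a=19^0·(≡10), b=19^2·(≡12) mod 19; (10|19)=-1, (12|19)=-1; (−1)^{0·2·9}·(-1)^2·(-1)^0 = +1.
v=13: a=13^0·(≡11), b=13^1·(≡11) mod 13; (11|13)=-1, (11|13)=-1; (−1)^{0·1·6}·(-1)^1·(-1)^0 = -1.
v=11: a=11^1·(≡4), b=11^3·(≡5) mod 11; (4|11)=+1, (5|11)=+1; (−1)^{1·3·5}·(+1)^3·(+1)^1 = -1.
v=3: a=3^1·(≡2), b=3^-4·(≡1) mod 3; (2|3)=-1, (1|3)=+1; (−1)^{1·-4·1}·(-1)^-4·(+1)^1 = +1.
Ram(33, 5005) = {5, 7, 11, 13}; no ℚ_5-point on the conic.

[5, 7, 11, 13]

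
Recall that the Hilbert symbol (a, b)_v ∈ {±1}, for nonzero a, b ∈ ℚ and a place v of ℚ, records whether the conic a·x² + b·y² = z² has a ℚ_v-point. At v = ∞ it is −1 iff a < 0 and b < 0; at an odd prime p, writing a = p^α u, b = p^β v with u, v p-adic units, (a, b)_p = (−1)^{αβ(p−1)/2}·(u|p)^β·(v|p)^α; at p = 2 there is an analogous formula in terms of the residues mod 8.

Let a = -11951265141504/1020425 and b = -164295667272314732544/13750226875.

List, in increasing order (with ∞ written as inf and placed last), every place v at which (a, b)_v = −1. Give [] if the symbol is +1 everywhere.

[11, 17, 19, inf]

Mod squares: a ≡ -323, b ≡ -4515863. Check v ∈ {∞, 2, 3, 5, 7, 11, 13, 17, 19, 31, 41}.
v=31: a=31^2·(≡10), b=31^3·(≡30) mod 31; (10|31)=+1, (30|31)=-1; (−1)^{2·3·15}·(+1)^3·(-1)^2 = +1.
v=17: a=17^-1·(≡9), b=17^-1·(≡7) mod 17; (9|17)=+1, (7|17)=-1; (−1)^{-1·-1·8}·(+1)^-1·(-1)^-1 = -1.
v=19: a=19^1·(≡14), b=19^1·(≡3) mod 19; (14|19)=-1, (3|19)=-1; (−1)^{1·1·9}·(-1)^1·(-1)^1 = -1.
v=13: a=13^2·(≡11), b=13^4·(≡1) mod 13; (11|13)=-1, (1|13)=+1; (−1)^{2·4·6}·(-1)^4·(+1)^2 = +1.
v=7: a=7^-4·(≡5), b=7^-6·(≡3) mod 7; (5|7)=-1, (3|7)=-1; (−1)^{-4·-6·3}·(-1)^-6·(-1)^-4 = +1.
v=3: a=3^2·(≡1), b=3^2·(≡1) mod 3; (1|3)=+1, (1|3)=+1; (−1)^{2·2·1}·(+1)^2·(+1)^2 = +1.
v=41: a=41^2·(≡37), b=41^3·(≡17) mod 41; (37|41)=+1, (17|41)=-1; (−1)^{2·3·20}·(+1)^3·(-1)^2 = +1.
v=11: a=11^0·(≡7), b=11^-1·(≡4) mod 11; (7|11)=-1, (4|11)=+1; (−1)^{0·-1·5}·(-1)^-1·(+1)^0 = -1.
v=∞: -323 < 0 and -4515863 < 0  ⇒  (a,b)_∞ = -1.
v=2: v_2(a)=8, v_2(b)=14; units ≡ 5, 1 (mod 8); ε·ε+αω+βω = 0·0+8·0+14·1 ≡ 0  ⇒  (a,b)_2 = +1.
v=5: a=5^-2·(≡3), b=5^-4·(≡2) mod 5; (3|5)=-1, (2|5)=-1; (−1)^{-2·-4·2}·(-1)^-4·(-1)^-2 = +1.
(-323, -4515863 / ℚ) ramifies at {11, 17, 19, ∞}: a division algebra.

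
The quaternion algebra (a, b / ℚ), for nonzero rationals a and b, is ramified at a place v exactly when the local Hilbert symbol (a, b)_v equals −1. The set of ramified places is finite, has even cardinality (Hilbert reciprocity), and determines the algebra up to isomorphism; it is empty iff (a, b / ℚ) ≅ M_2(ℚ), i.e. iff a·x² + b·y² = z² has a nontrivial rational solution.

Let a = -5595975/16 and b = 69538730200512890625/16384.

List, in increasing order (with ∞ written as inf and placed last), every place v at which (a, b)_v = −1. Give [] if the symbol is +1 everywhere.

[11, 17]

Mod squares: a ≡ -24871, b ≡ 3553. Check v ∈ {∞, 2, 3, 5, 7, 11, 17, 19}.
v=3: a=3^2·(≡2), b=3^4·(≡1) mod 3; (2|3)=-1, (1|3)=+1; (−1)^{2·4·1}·(-1)^4·(+1)^2 = +1.
v=19: a=19^1·(≡2), b=19^3·(≡17) mod 19; (2|19)=-1, (17|19)=+1; (−1)^{1·3·9}·(-1)^3·(+1)^1 = +1.
v=5: a=5^2·(≡1), b=5^8·(≡2) mod 5; (1|5)=+1, (2|5)=-1; (−1)^{2·8·2}·(+1)^8·(-1)^2 = +1.
v=11: a=11^1·(≡5), b=11^3·(≡1) mod 11; (5|11)=+1, (1|11)=+1; (−1)^{1·3·5}·(+1)^3·(+1)^1 = -1.
v=2: v_2(a)=-4, v_2(b)=-14; units ≡ 1, 1 (mod 8); ε·ε+αω+βω = 0·0+-4·0+-14·0 ≡ 0  ⇒  (a,b)_2 = +1.
v=17: a=17^1·(≡4), b=17^3·(≡12) mod 17; (4|17)=+1, (12|17)=-1; (−1)^{1·3·8}·(+1)^3·(-1)^1 = -1.
v=7: a=7^1·(≡5), b=7^2·(≡4) mod 7; (5|7)=-1, (4|7)=+1; (−1)^{1·2·3}·(-1)^2·(+1)^1 = +1.
v=∞: -24871 < 0 and 3553 > 0  ⇒  (a,b)_∞ = +1.
Ram(-24871, 3553) = {11, 17}; no ℚ_11-point on the conic.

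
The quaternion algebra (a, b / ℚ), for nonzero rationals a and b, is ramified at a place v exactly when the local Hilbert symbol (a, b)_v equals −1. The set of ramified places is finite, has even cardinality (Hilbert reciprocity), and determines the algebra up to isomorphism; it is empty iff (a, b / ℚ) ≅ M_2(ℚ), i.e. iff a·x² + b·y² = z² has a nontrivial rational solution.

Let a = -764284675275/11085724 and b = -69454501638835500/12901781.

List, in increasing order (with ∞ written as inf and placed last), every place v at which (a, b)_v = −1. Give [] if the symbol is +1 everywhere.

[29, inf]

(a, b) ≡ (-10743949, -1732895) mod (ℚ^×)²; places V = {2, 3, 5, 11, 13, 17, 19, 23, 29, 31, 37, ∞}.
(a,b)_19: α=1, u≡16; β=1, v≡2 (mod 19); (16|19)=+1, (2|19)=-1; sign (−1)^1·+1^1·-1^1 = +1.
(a,b)_31: α=-1, u≡7; β=0, v≡10 (mod 31); (7|31)=+1, (10|31)=+1; sign (−1)^0·+1^0·+1^-1 = +1.
(a,b)_∞: sgn(-10743949)=−, sgn(-1732895)=−, so -1.
(a,b)_17: α=1, u≡11; β=1, v≡6 (mod 17); (11|17)=-1, (6|17)=-1; sign (−1)^0·-1^1·-1^1 = +1.
(a,b)_37: α=1, u≡12; β=1, v≡11 (mod 37); (12|37)=+1, (11|37)=+1; sign (−1)^0·+1^1·+1^1 = +1.
(a,b)_23: α=-2, u≡6; β=-2, v≡21 (mod 23); (6|23)=+1, (21|23)=-1; sign (−1)^0·+1^-2·-1^-2 = +1.
(a,b)_11: α=2, u≡4; β=6, v≡9 (mod 11); (4|11)=+1, (9|11)=+1; sign (−1)^0·+1^6·+1^2 = +1.
(a,b)_3: α=6, u≡2; β=8, v≡1 (mod 3); (2|3)=-1, (1|3)=+1; sign (−1)^0·-1^8·+1^6 = +1.
(a,b)_29: α=1, u≡24; β=-3, v≡14 (mod 29); (24|29)=+1, (14|29)=-1; sign (−1)^0·+1^-3·-1^1 = -1.
(a,b)_2: α=-2, β=2; u≡3, v≡1 (mod 8); ε(u)ε(v)=1·0, αω(v)=-2·0, βω(u)=2·1; sum ≡ 0  ⇒  +1.
(a,b)_13: α=-2, u≡2; β=0, v≡11 (mod 13); (2|13)=-1, (11|13)=-1; sign (−1)^0·-1^0·-1^-2 = +1.
(a,b)_5: α=2, u≡1; β=3, v≡1 (mod 5); (1|5)=+1, (1|5)=+1; sign (−1)^0·+1^3·+1^2 = +1.
(-10743949, -1732895 / ℚ) ramifies at {29, ∞}: a division algebra.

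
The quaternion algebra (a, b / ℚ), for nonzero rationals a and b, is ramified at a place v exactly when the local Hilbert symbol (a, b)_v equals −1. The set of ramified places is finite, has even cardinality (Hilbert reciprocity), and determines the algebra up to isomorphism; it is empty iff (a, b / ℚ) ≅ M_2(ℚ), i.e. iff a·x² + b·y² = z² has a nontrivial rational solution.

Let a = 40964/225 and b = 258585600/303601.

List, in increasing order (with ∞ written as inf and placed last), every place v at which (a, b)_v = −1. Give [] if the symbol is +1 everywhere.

[3, 7, 19, 37]

(a, b) ≡ (209, 10101) mod (ℚ^×)²; places V = {2, 3, 5, 7, 11, 13, 19, 29, 37, ∞}.
(a,b)_3: α=-2, u≡2; β=1, v≡1 (mod 3); (2|3)=-1, (1|3)=+1; sign (−1)^0·-1^1·+1^-2 = -1.
(a,b)_∞: sgn(209)=+, sgn(10101)=+, so +1.
(a,b)_13: α=0, u≡10; β=1, v≡9 (mod 13); (10|13)=+1, (9|13)=+1; sign (−1)^0·+1^1·+1^0 = +1.
(a,b)_19: α=1, u≡16; β=-2, v≡13 (mod 19); (16|19)=+1, (13|19)=-1; sign (−1)^0·+1^-2·-1^1 = -1.
(a,b)_29: α=0, u≡6; β=-2, v≡13 (mod 29); (6|29)=+1, (13|29)=+1; sign (−1)^0·+1^-2·+1^0 = +1.
(a,b)_11: α=1, u≡10; β=0, v≡9 (mod 11); (10|11)=-1, (9|11)=+1; sign (−1)^0·-1^0·+1^1 = +1.
(a,b)_7: α=2, u≡3; β=1, v≡2 (mod 7); (3|7)=-1, (2|7)=+1; sign (−1)^0·-1^1·+1^2 = -1.
(a,b)_37: α=0, u≡14; β=1, v≡15 (mod 37); (14|37)=-1, (15|37)=-1; sign (−1)^0·-1^1·-1^0 = -1.
(a,b)_5: α=-2, u≡1; β=2, v≡4 (mod 5); (1|5)=+1, (4|5)=+1; sign (−1)^0·+1^2·+1^-2 = +1.
(a,b)_2: α=2, β=10; u≡1, v≡5 (mod 8); ε(u)ε(v)=0·0, αω(v)=2·1, βω(u)=10·0; sum ≡ 0  ⇒  +1.
Ram(209, 10101) = {3, 7, 19, 37}; no ℚ_3-point on the conic.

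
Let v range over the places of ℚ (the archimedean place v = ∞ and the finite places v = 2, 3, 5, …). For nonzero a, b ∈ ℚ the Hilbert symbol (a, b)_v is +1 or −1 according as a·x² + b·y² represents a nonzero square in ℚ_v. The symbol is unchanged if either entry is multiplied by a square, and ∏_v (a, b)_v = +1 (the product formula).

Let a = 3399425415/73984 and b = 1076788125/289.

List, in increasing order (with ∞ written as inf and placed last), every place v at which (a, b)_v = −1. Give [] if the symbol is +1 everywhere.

(a, b) ≡ (8815, 191429) mod (ℚ^×)²; places V = {2, 3, 5, 7, 17, 23, 29, 41, 43, ∞}.
(a,b)_3: α=6, u≡1; β=2, v≡2 (mod 3); (1|3)=+1, (2|3)=-1; sign (−1)^0·+1^2·-1^6 = +1.
(a,b)_∞: sgn(8815)=+, sgn(191429)=+, so +1.
(a,b)_41: α=1, u≡18; β=1, v≡21 (mod 41); (18|41)=+1, (21|41)=+1; sign (−1)^0·+1^1·+1^1 = +1.
(a,b)_2: α=-8, β=0; u≡7, v≡5 (mod 8); ε(u)ε(v)=1·0, αω(v)=-8·1, βω(u)=0·0; sum ≡ 0  ⇒  +1.
(a,b)_43: α=1, u≡18; β=0, v≡24 (mod 43); (18|43)=-1, (24|43)=+1; sign (−1)^0·-1^0·+1^1 = +1.
(a,b)_23: α=2, u≡6; β=1, v≡20 (mod 23); (6|23)=+1, (20|23)=-1; sign (−1)^0·+1^1·-1^2 = +1.
(a,b)_29: α=0, u≡6; β=1, v≡18 (mod 29); (6|29)=+1, (18|29)=-1; sign (−1)^0·+1^1·-1^0 = +1.
(a,b)_17: α=-2, u≡15; β=-2, v≡16 (mod 17); (15|17)=+1, (16|17)=+1; sign (−1)^0·+1^-2·+1^-2 = +1.
(a,b)_7: α=0, u≡1; β=1, v≡3 (mod 7); (1|7)=+1, (3|7)=-1; sign (−1)^0·+1^1·-1^0 = +1.
(a,b)_5: α=1, u≡2; β=4, v≡4 (mod 5); (2|5)=-1, (4|5)=+1; sign (−1)^0·-1^4·+1^1 = +1.
Every local symbol is +1, so the conic 8815·x² + 191429·y² = z² has ℚ_v-points for all v and hence a ℚ-point; (a, b / ℚ) ≅ M_2(ℚ).

[]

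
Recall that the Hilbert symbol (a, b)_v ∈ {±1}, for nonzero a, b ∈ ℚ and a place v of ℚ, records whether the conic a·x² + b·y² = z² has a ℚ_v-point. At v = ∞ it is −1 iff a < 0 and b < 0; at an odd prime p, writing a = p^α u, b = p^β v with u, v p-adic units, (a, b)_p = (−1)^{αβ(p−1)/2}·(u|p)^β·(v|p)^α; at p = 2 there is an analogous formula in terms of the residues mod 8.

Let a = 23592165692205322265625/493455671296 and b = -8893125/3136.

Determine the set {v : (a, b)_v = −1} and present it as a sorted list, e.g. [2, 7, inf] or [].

[3, 13, 17, 19]

(a, b) ≡ (4295577, -1581) mod (ℚ^×)²; places V = {2, 3, 5, 7, 11, 13, 17, 19, 31, ∞}.
(a,b)_17: α=3, u≡6; β=1, v≡2 (mod 17); (6|17)=-1, (2|17)=+1; sign (−1)^0·-1^1·+1^3 = -1.
(a,b)_5: α=12, u≡3; β=4, v≡1 (mod 5); (3|5)=-1, (1|5)=+1; sign (−1)^0·-1^4·+1^12 = +1.
(a,b)_13: α=1, u≡2; β=0, v≡2 (mod 13); (2|13)=-1, (2|13)=-1; sign (−1)^0·-1^0·-1^1 = -1.
(a,b)_19: α=1, u≡8; β=0, v≡15 (mod 19); (8|19)=-1, (15|19)=-1; sign (−1)^0·-1^0·-1^1 = -1.
(a,b)_2: α=-22, β=-6; u≡1, v≡3 (mod 8); ε(u)ε(v)=0·1, αω(v)=-22·1, βω(u)=-6·0; sum ≡ 0  ⇒  +1.
(a,b)_3: α=5, u≡1; β=3, v≡1 (mod 3); (1|3)=+1, (1|3)=+1; sign (−1)^1·+1^3·+1^5 = -1.
(a,b)_11: α=1, u≡8; β=0, v≡1 (mod 11); (8|11)=-1, (1|11)=+1; sign (−1)^0·-1^0·+1^1 = +1.
(a,b)_∞: sgn(4295577)=+, sgn(-1581)=−, so +1.
(a,b)_31: α=3, u≡7; β=1, v≡6 (mod 31); (7|31)=+1, (6|31)=-1; sign (−1)^1·+1^1·-1^3 = +1.
(a,b)_7: α=-6, u≡6; β=-2, v≡4 (mod 7); (6|7)=-1, (4|7)=+1; sign (−1)^0·-1^-2·+1^-6 = +1.
(4295577, -1581 / ℚ) ramifies at {3, 13, 17, 19}: a division algebra.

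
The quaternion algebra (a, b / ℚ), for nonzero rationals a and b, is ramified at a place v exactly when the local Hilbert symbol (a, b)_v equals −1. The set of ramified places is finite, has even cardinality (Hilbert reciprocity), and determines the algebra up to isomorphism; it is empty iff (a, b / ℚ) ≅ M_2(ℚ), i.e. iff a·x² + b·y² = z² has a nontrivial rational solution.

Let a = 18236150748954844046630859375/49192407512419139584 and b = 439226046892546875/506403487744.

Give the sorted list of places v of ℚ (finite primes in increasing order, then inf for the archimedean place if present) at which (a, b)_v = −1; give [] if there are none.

[5, 11]

Mod squares: a ≡ 2310, b ≡ 462. Check v ∈ {∞, 2, 3, 5, 7, 11, 13, 17, 19}.
v=5: a=5^13·(≡2), b=5^6·(≡2) mod 5; (2|5)=-1, (2|5)=-1; (−1)^{13·6·2}·(-1)^6·(-1)^13 = -1.
v=3: a=3^25·(≡2), b=3^13·(≡1) mod 3; (2|3)=-1, (1|3)=+1; (−1)^{25·13·1}·(-1)^13·(+1)^25 = +1.
v=11: a=11^-3·(≡4), b=11^-1·(≡9) mod 11; (4|11)=+1, (9|11)=+1; (−1)^{-3·-1·5}·(+1)^-1·(+1)^-3 = -1.
v=17: a=17^2·(≡13), b=17^2·(≡12) mod 17; (13|17)=+1, (12|17)=-1; (−1)^{2·2·8}·(+1)^2·(-1)^2 = +1.
v=7: a=7^-5·(≡2), b=7^-3·(≡6) mod 7; (2|7)=+1, (6|7)=-1; (−1)^{-5·-3·3}·(+1)^-3·(-1)^-5 = +1.
v=13: a=13^2·(≡12), b=13^2·(≡6) mod 13; (12|13)=+1, (6|13)=-1; (−1)^{2·2·6}·(+1)^2·(-1)^2 = +1.
v=19: a=19^2·(≡7), b=19^2·(≡16) mod 19; (7|19)=+1, (16|19)=+1; (−1)^{2·2·9}·(+1)^2·(+1)^2 = +1.
v=∞: 2310 > 0 and 462 > 0  ⇒  (a,b)_∞ = +1.
v=2: v_2(a)=-41, v_2(b)=-27; units ≡ 3, 7 (mod 8); ε·ε+αω+βω = 1·1+-41·0+-27·1 ≡ 0  ⇒  (a,b)_2 = +1.
|Ram(2310, 462)| = 2, even; anisotropic at {5, 11}.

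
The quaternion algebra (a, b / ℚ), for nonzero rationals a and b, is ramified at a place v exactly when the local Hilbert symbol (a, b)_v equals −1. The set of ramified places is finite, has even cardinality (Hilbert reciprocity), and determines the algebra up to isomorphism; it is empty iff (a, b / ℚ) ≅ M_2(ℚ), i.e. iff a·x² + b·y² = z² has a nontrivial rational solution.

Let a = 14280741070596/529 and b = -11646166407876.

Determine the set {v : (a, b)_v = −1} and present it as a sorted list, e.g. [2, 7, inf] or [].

(a, b) ≡ (1729, -4641) mod (ℚ^×)²; places V = {2, 3, 7, 11, 13, 17, 19, 23, ∞}.
(a,b)_2: α=2, β=2; u≡1, v≡7 (mod 8); ε(u)ε(v)=0·1, αω(v)=2·0, βω(u)=2·0; sum ≡ 0  ⇒  +1.
(a,b)_19: α=1, u≡8; β=0, v≡13 (mod 19); (8|19)=-1, (13|19)=-1; sign (−1)^0·-1^0·-1^1 = -1.
(a,b)_23: α=-2, u≡2; β=2, v≡15 (mod 23); (2|23)=+1, (15|23)=-1; sign (−1)^0·+1^2·-1^-2 = +1.
(a,b)_17: α=2, u≡10; β=1, v≡9 (mod 17); (10|17)=-1, (9|17)=+1; sign (−1)^0·-1^1·+1^2 = -1.
(a,b)_13: α=1, u≡9; β=1, v≡6 (mod 13); (9|13)=+1, (6|13)=-1; sign (−1)^0·+1^1·-1^1 = -1.
(a,b)_7: α=1, u≡4; β=1, v≡1 (mod 7); (4|7)=+1, (1|7)=+1; sign (−1)^1·+1^1·+1^1 = -1.
(a,b)_3: α=10, u≡1; β=5, v≡1 (mod 3); (1|3)=+1, (1|3)=+1; sign (−1)^0·+1^5·+1^10 = +1.
(a,b)_∞: sgn(1729)=+, sgn(-4641)=−, so +1.
(a,b)_11: α=2, u≡2; β=4, v≡5 (mod 11); (2|11)=-1, (5|11)=+1; sign (−1)^0·-1^4·+1^2 = +1.
(1729, -4641 / ℚ) ramifies at {7, 13, 17, 19}: a division algebra.

[7, 13, 17, 19]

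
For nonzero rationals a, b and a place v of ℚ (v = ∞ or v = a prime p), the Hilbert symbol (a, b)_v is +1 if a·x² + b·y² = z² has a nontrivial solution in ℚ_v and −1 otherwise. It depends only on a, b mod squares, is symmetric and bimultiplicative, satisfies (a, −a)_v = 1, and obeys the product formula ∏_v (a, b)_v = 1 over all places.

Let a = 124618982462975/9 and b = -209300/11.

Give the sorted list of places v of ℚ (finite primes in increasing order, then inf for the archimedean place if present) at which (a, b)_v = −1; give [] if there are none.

[11, 23]

(a, b) ≡ (4991, -23023) mod (ℚ^×)²; places V = {2, 3, 5, 7, 11, 13, 17, 23, 31, ∞}.
(a,b)_31: α=1, u≡22; β=0, v≡18 (mod 31); (22|31)=-1, (18|31)=+1; sign (−1)^0·-1^0·+1^1 = +1.
(a,b)_13: α=4, u≡10; β=1, v≡3 (mod 13); (10|13)=+1, (3|13)=+1; sign (−1)^0·+1^1·+1^4 = +1.
(a,b)_23: α=1, u≡15; β=1, v≡7 (mod 23); (15|23)=-1, (7|23)=-1; sign (−1)^1·-1^1·-1^1 = -1.
(a,b)_5: α=2, u≡1; β=2, v≡3 (mod 5); (1|5)=+1, (3|5)=-1; sign (−1)^0·+1^2·-1^2 = +1.
(a,b)_7: α=1, u≡6; β=1, v≡1 (mod 7); (6|7)=-1, (1|7)=+1; sign (−1)^1·-1^1·+1^1 = +1.
(a,b)_17: α=2, u≡14; β=0, v≡5 (mod 17); (14|17)=-1, (5|17)=-1; sign (−1)^0·-1^0·-1^2 = +1.
(a,b)_11: α=2, u≡7; β=-1, v≡8 (mod 11); (7|11)=-1, (8|11)=-1; sign (−1)^0·-1^-1·-1^2 = -1.
(a,b)_2: α=0, β=2; u≡7, v≡1 (mod 8); ε(u)ε(v)=1·0, αω(v)=0·0, βω(u)=2·0; sum ≡ 0  ⇒  +1.
(a,b)_3: α=-2, u≡2; β=0, v≡2 (mod 3); (2|3)=-1, (2|3)=-1; sign (−1)^0·-1^0·-1^-2 = +1.
(a,b)_∞: sgn(4991)=+, sgn(-23023)=−, so +1.
(4991, -23023 / ℚ) ramifies at {11, 23}: a division algebra.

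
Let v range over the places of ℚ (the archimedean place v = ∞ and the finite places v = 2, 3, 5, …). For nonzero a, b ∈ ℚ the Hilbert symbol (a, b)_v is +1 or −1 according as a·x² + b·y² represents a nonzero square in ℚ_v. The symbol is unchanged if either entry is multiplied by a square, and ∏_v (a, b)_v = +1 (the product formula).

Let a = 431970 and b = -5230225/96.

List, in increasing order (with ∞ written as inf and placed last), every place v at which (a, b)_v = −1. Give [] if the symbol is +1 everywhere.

[2, 13]

(a, b) ≡ (3570, -10374) mod (ℚ^×)²; places V = {2, 3, 5, 7, 11, 13, 17, 19, ∞}.
(a,b)_∞: sgn(3570)=+, sgn(-10374)=−, so +1.
(a,b)_19: α=0, u≡5; β=1, v≡16 (mod 19); (5|19)=+1, (16|19)=+1; sign (−1)^0·+1^1·+1^0 = +1.
(a,b)_13: α=0, u≡6; β=1, v≡5 (mod 13); (6|13)=-1, (5|13)=-1; sign (−1)^0·-1^1·-1^0 = -1.
(a,b)_5: α=1, u≡4; β=2, v≡1 (mod 5); (4|5)=+1, (1|5)=+1; sign (−1)^0·+1^2·+1^1 = +1.
(a,b)_17: α=1, u≡12; β=0, v≡15 (mod 17); (12|17)=-1, (15|17)=+1; sign (−1)^0·-1^0·+1^1 = +1.
(a,b)_2: α=1, β=-5; u≡1, v≡5 (mod 8); ε(u)ε(v)=0·0, αω(v)=1·1, βω(u)=-5·0; sum ≡ 1  ⇒  -1.
(a,b)_11: α=2, u≡6; β=2, v≡2 (mod 11); (6|11)=-1, (2|11)=-1; sign (−1)^0·-1^2·-1^2 = +1.
(a,b)_3: α=1, u≡2; β=-1, v≡1 (mod 3); (2|3)=-1, (1|3)=+1; sign (−1)^1·-1^-1·+1^1 = +1.
(a,b)_7: α=1, u≡5; β=1, v≡1 (mod 7); (5|7)=-1, (1|7)=+1; sign (−1)^1·-1^1·+1^1 = +1.
|Ram(3570, -10374)| = 2, even; anisotropic at {2, 13}.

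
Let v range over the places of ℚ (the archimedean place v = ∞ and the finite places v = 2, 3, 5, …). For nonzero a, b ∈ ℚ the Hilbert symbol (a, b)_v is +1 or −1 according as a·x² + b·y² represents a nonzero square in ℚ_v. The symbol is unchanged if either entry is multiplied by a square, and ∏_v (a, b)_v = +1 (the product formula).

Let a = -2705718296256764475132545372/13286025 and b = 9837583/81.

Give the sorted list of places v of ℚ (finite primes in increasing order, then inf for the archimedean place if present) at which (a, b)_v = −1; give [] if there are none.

Mod squares: a ≡ -77145887, b ≡ 200767. Check v ∈ {∞, 2, 3, 5, 7, 13, 23, 29, 31, 41, 43}.
v=23: a=23^3·(≡9), b=23^1·(≡3) mod 23; (9|23)=+1, (3|23)=+1; (−1)^{3·1·11}·(+1)^1·(+1)^3 = -1.
v=43: a=43^4·(≡5), b=43^1·(≡13) mod 43; (5|43)=-1, (13|43)=+1; (−1)^{4·1·21}·(-1)^1·(+1)^4 = -1.
v=5: a=5^-2·(≡3), b=5^0·(≡3) mod 5; (3|5)=-1, (3|5)=-1; (−1)^{-2·0·2}·(-1)^0·(-1)^-2 = +1.
v=31: a=31^1·(≡14), b=31^0·(≡30) mod 31; (14|31)=+1, (30|31)=-1; (−1)^{1·0·15}·(+1)^0·(-1)^1 = -1.
v=∞: -77145887 < 0 and 200767 > 0  ⇒  (a,b)_∞ = +1.
v=3: a=3^-12·(≡1), b=3^-4·(≡1) mod 3; (1|3)=+1, (1|3)=+1; (−1)^{-12·-4·1}·(+1)^-4·(+1)^-12 = +1.
v=13: a=13^1·(≡6), b=13^0·(≡5) mod 13; (6|13)=-1, (5|13)=-1; (−1)^{1·0·6}·(-1)^0·(-1)^1 = -1.
v=7: a=7^9·(≡4), b=7^3·(≡4) mod 7; (4|7)=+1, (4|7)=+1; (−1)^{9·3·3}·(+1)^3·(+1)^9 = -1.
v=29: a=29^3·(≡13), b=29^1·(≡17) mod 29; (13|29)=+1, (17|29)=-1; (−1)^{3·1·14}·(+1)^1·(-1)^3 = -1.
v=41: a=41^1·(≡28), b=41^0·(≡39) mod 41; (28|41)=-1, (39|41)=+1; (−1)^{1·0·20}·(-1)^0·(+1)^1 = +1.
v=2: v_2(a)=2, v_2(b)=0; units ≡ 1, 7 (mod 8); ε·ε+αω+βω = 0·1+2·0+0·0 ≡ 0  ⇒  (a,b)_2 = +1.
(-77145887, 200767 / ℚ) ramifies at {7, 13, 23, 29, 31, 43}: a division algebra.

[7, 13, 23, 29, 31, 43]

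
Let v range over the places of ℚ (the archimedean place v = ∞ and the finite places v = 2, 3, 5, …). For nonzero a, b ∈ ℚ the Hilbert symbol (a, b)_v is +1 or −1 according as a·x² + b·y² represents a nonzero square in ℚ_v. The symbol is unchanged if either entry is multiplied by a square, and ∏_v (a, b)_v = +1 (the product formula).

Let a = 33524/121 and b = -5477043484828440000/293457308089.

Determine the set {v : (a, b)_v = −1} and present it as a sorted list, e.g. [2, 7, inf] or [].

[29, 31]

(a, b) ≡ (29, -31) mod (ℚ^×)²; places V = {2, 3, 5, 7, 11, 17, 29, 31, 37, ∞}.
(a,b)_31: α=0, u≡6; β=1, v≡12 (mod 31); (6|31)=-1, (12|31)=-1; sign (−1)^0·-1^1·-1^0 = -1.
(a,b)_11: α=-2, u≡7; β=-8, v≡6 (mod 11); (7|11)=-1, (6|11)=-1; sign (−1)^0·-1^-8·-1^-2 = +1.
(a,b)_∞: sgn(29)=+, sgn(-31)=−, so +1.
(a,b)_29: α=1, u≡5; β=4, v≡8 (mod 29); (5|29)=+1, (8|29)=-1; sign (−1)^0·+1^4·-1^1 = -1.
(a,b)_17: α=2, u≡7; β=2, v≡3 (mod 17); (7|17)=-1, (3|17)=-1; sign (−1)^0·-1^2·-1^2 = +1.
(a,b)_2: α=2, β=6; u≡5, v≡1 (mod 8); ε(u)ε(v)=0·0, αω(v)=2·0, βω(u)=6·1; sum ≡ 0  ⇒  +1.
(a,b)_37: α=0, u≡15; β=-2, v≡35 (mod 37); (15|37)=-1, (35|37)=-1; sign (−1)^0·-1^-2·-1^0 = +1.
(a,b)_7: α=0, u≡4; β=4, v≡4 (mod 7); (4|7)=+1, (4|7)=+1; sign (−1)^0·+1^4·+1^0 = +1.
(a,b)_5: α=0, u≡4; β=4, v≡4 (mod 5); (4|5)=+1, (4|5)=+1; sign (−1)^0·+1^4·+1^0 = +1.
(a,b)_3: α=0, u≡2; β=2, v≡2 (mod 3); (2|3)=-1, (2|3)=-1; sign (−1)^0·-1^2·-1^0 = +1.
|Ram(29, -31)| = 2, even; anisotropic at {29, 31}.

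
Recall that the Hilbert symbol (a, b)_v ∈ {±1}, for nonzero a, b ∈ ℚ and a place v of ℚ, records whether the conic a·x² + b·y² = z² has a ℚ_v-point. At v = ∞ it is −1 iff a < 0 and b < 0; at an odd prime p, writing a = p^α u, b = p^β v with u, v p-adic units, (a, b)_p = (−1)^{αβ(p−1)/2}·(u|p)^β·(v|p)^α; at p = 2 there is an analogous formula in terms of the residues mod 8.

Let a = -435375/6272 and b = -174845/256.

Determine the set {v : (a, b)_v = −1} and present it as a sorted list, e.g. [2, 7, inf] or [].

(a, b) ≡ (-430, -5) mod (ℚ^×)²; places V = {2, 3, 5, 7, 11, 17, 43, ∞}.
(a,b)_5: α=3, u≡1; β=1, v≡1 (mod 5); (1|5)=+1, (1|5)=+1; sign (−1)^0·+1^1·+1^3 = +1.
(a,b)_43: α=1, u≡32; β=0, v≡25 (mod 43); (32|43)=-1, (25|43)=+1; sign (−1)^0·-1^0·+1^1 = +1.
(a,b)_3: α=4, u≡2; β=0, v≡1 (mod 3); (2|3)=-1, (1|3)=+1; sign (−1)^0·-1^0·+1^4 = +1.
(a,b)_7: α=-2, u≡2; β=0, v≡2 (mod 7); (2|7)=+1, (2|7)=+1; sign (−1)^0·+1^0·+1^-2 = +1.
(a,b)_17: α=0, u≡5; β=2, v≡7 (mod 17); (5|17)=-1, (7|17)=-1; sign (−1)^0·-1^2·-1^0 = +1.
(a,b)_∞: sgn(-430)=−, sgn(-5)=−, so -1.
(a,b)_11: α=0, u≡8; β=2, v≡6 (mod 11); (8|11)=-1, (6|11)=-1; sign (−1)^0·-1^2·-1^0 = +1.
(a,b)_2: α=-7, β=-8; u≡1, v≡3 (mod 8); ε(u)ε(v)=0·1, αω(v)=-7·1, βω(u)=-8·0; sum ≡ 1  ⇒  -1.
Ram(-430, -5) = {2, ∞}; no ℚ_2-point on the conic.

[2, inf]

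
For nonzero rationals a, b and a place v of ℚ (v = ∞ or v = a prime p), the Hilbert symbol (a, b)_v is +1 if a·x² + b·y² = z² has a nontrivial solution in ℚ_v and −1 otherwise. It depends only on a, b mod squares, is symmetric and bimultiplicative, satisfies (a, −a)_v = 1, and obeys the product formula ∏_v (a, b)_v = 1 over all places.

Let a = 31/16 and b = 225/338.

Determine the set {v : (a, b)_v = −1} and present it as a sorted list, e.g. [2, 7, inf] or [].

(a, b) ≡ (31, 2) mod (ℚ^×)²; places V = {2, 3, 5, 13, 31, ∞}.
(a,b)_5: α=0, u≡1; β=2, v≡3 (mod 5); (1|5)=+1, (3|5)=-1; sign (−1)^0·+1^2·-1^0 = +1.
(a,b)_31: α=1, u≡2; β=0, v≡18 (mod 31); (2|31)=+1, (18|31)=+1; sign (−1)^0·+1^0·+1^1 = +1.
(a,b)_13: α=0, u≡6; β=-2, v≡2 (mod 13); (6|13)=-1, (2|13)=-1; sign (−1)^0·-1^-2·-1^0 = +1.
(a,b)_2: α=-4, β=-1; u≡7, v≡1 (mod 8); ε(u)ε(v)=1·0, αω(v)=-4·0, βω(u)=-1·0; sum ≡ 0  ⇒  +1.
(a,b)_3: α=0, u≡1; β=2, v≡2 (mod 3); (1|3)=+1, (2|3)=-1; sign (−1)^0·+1^2·-1^0 = +1.
(a,b)_∞: sgn(31)=+, sgn(2)=+, so +1.
Every local symbol is +1, so the conic 31·x² + 2·y² = z² has ℚ_v-points for all v and hence a ℚ-point; (a, b / ℚ) ≅ M_2(ℚ).

[]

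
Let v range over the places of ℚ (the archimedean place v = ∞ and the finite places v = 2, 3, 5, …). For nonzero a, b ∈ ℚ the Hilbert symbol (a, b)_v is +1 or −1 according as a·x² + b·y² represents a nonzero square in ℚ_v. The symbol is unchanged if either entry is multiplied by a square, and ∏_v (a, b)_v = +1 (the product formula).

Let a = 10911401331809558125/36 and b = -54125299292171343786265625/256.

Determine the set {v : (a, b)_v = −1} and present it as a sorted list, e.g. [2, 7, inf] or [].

Mod squares: a ≡ 13, b ≡ -747881. Check v ∈ {∞, 2, 3, 5, 7, 13, 17, 29, 37, 41}.
v=37: a=37^2·(≡29), b=37^3·(≡1) mod 37; (29|37)=-1, (1|37)=+1; (−1)^{2·3·18}·(-1)^3·(+1)^2 = -1.
v=∞: 13 > 0 and -747881 < 0  ⇒  (a,b)_∞ = +1.
v=17: a=17^2·(≡16), b=17^3·(≡6) mod 17; (16|17)=+1, (6|17)=-1; (−1)^{2·3·8}·(+1)^3·(-1)^2 = +1.
v=13: a=13^1·(≡4), b=13^2·(≡9) mod 13; (4|13)=+1, (9|13)=+1; (−1)^{1·2·6}·(+1)^2·(+1)^1 = +1.
v=3: a=3^-2·(≡1), b=3^0·(≡1) mod 3; (1|3)=+1, (1|3)=+1; (−1)^{-2·0·1}·(+1)^0·(+1)^-2 = +1.
v=7: a=7^4·(≡5), b=7^2·(≡5) mod 7; (5|7)=-1, (5|7)=-1; (−1)^{4·2·3}·(-1)^2·(-1)^4 = +1.
v=29: a=29^2·(≡24), b=29^3·(≡18) mod 29; (24|29)=+1, (18|29)=-1; (−1)^{2·3·14}·(+1)^3·(-1)^2 = +1.
v=5: a=5^4·(≡3), b=5^6·(≡4) mod 5; (3|5)=-1, (4|5)=+1; (−1)^{4·6·2}·(-1)^6·(+1)^4 = +1.
v=41: a=41^2·(≡26), b=41^3·(≡40) mod 41; (26|41)=-1, (40|41)=+1; (−1)^{2·3·20}·(-1)^3·(+1)^2 = -1.
v=2: v_2(a)=-2, v_2(b)=-8; units ≡ 5, 7 (mod 8); ε·ε+αω+βω = 0·1+-2·0+-8·1 ≡ 0  ⇒  (a,b)_2 = +1.
Ram(13, -747881) = {37, 41}; no ℚ_37-point on the conic.

[37, 41]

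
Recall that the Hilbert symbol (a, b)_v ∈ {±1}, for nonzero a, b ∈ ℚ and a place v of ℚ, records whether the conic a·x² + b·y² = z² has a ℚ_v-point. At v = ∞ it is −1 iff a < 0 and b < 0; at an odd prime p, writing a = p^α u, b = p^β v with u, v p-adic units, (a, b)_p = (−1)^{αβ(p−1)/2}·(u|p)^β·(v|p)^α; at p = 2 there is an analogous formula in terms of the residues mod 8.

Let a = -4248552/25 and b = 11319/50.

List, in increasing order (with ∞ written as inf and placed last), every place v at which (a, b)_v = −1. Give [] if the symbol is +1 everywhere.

[7, 11]

(a, b) ≡ (-8778, 462) mod (ℚ^×)²; places V = {2, 3, 5, 7, 11, 19, ∞}.
(a,b)_∞: sgn(-8778)=−, sgn(462)=+, so +1.
(a,b)_3: α=1, u≡2; β=1, v≡1 (mod 3); (2|3)=-1, (1|3)=+1; sign (−1)^1·-1^1·+1^1 = +1.
(a,b)_2: α=3, β=-1; u≡3, v≡7 (mod 8); ε(u)ε(v)=1·1, αω(v)=3·0, βω(u)=-1·1; sum ≡ 0  ⇒  +1.
(a,b)_7: α=1, u≡5; β=3, v≡5 (mod 7); (5|7)=-1, (5|7)=-1; sign (−1)^1·-1^3·-1^1 = -1.
(a,b)_5: α=-2, u≡3; β=-2, v≡2 (mod 5); (3|5)=-1, (2|5)=-1; sign (−1)^0·-1^-2·-1^-2 = +1.
(a,b)_19: α=1, u≡10; β=0, v≡17 (mod 19); (10|19)=-1, (17|19)=+1; sign (−1)^0·-1^0·+1^1 = +1.
(a,b)_11: α=3, u≡3; β=1, v≡1 (mod 11); (3|11)=+1, (1|11)=+1; sign (−1)^1·+1^1·+1^3 = -1.
Ram(-8778, 462) = {7, 11}; no ℚ_7-point on the conic.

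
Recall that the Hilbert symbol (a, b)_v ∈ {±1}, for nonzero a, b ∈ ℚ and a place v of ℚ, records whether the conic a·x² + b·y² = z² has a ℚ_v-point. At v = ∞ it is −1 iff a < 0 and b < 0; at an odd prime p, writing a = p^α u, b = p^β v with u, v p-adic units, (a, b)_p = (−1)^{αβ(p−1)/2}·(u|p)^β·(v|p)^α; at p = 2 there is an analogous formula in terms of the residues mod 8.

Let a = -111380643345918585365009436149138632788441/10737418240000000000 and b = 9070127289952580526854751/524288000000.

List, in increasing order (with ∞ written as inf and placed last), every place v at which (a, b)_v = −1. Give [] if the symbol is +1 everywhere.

[2, 11, 17, 31]

(a, b) ≡ (-75361, 62) mod (ℚ^×)²; places V = {2, 3, 5, 11, 13, 17, 31, ∞}.
(a,b)_2: α=-40, β=-25; u≡7, v≡7 (mod 8); ε(u)ε(v)=1·1, αω(v)=-40·0, βω(u)=-25·0; sum ≡ 1  ⇒  -1.
(a,b)_17: α=3, u≡15; β=2, v≡6 (mod 17); (15|17)=+1, (6|17)=-1; sign (−1)^0·+1^2·-1^3 = -1.
(a,b)_3: α=8, u≡2; β=6, v≡2 (mod 3); (2|3)=-1, (2|3)=-1; sign (−1)^0·-1^6·-1^8 = +1.
(a,b)_31: α=5, u≡16; β=3, v≡16 (mod 31); (16|31)=+1, (16|31)=+1; sign (−1)^1·+1^3·+1^5 = -1.
(a,b)_13: α=15, u≡10; β=8, v≡12 (mod 13); (10|13)=+1, (12|13)=+1; sign (−1)^0·+1^8·+1^15 = +1.
(a,b)_∞: sgn(-75361)=−, sgn(62)=+, so +1.
(a,b)_5: α=-10, u≡4; β=-6, v≡3 (mod 5); (4|5)=+1, (3|5)=-1; sign (−1)^0·+1^-6·-1^-10 = +1.
(a,b)_11: α=9, u≡2; β=6, v≡8 (mod 11); (2|11)=-1, (8|11)=-1; sign (−1)^0·-1^6·-1^9 = -1.
|Ram(-75361, 62)| = 4, even; anisotropic at {2, 11, 17, 31}.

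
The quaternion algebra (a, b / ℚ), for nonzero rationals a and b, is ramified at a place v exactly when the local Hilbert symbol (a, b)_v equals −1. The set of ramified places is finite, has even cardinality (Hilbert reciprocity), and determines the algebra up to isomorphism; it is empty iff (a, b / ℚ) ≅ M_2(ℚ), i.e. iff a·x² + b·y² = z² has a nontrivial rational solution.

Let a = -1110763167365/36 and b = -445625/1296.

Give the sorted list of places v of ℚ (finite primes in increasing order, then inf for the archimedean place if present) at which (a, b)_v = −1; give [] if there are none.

(a, b) ≡ (-1374365, -713) mod (ℚ^×)²; places V = {2, 3, 5, 17, 19, 23, 29, 31, 37, ∞}.
(a,b)_17: α=1, u≡14; β=0, v≡16 (mod 17); (14|17)=-1, (16|17)=+1; sign (−1)^0·-1^0·+1^1 = +1.
(a,b)_5: α=1, u≡2; β=4, v≡2 (mod 5); (2|5)=-1, (2|5)=-1; sign (−1)^0·-1^4·-1^1 = -1.
(a,b)_23: α=1, u≡5; β=1, v≡19 (mod 23); (5|23)=-1, (19|23)=-1; sign (−1)^1·-1^1·-1^1 = -1.
(a,b)_37: α=1, u≡7; β=0, v≡3 (mod 37); (7|37)=+1, (3|37)=+1; sign (−1)^0·+1^0·+1^1 = +1.
(a,b)_3: α=-2, u≡1; β=-4, v≡1 (mod 3); (1|3)=+1, (1|3)=+1; sign (−1)^0·+1^-4·+1^-2 = +1.
(a,b)_19: α=1, u≡17; β=0, v≡5 (mod 19); (17|19)=+1, (5|19)=+1; sign (−1)^0·+1^0·+1^1 = +1.
(a,b)_∞: sgn(-1374365)=−, sgn(-713)=−, so -1.
(a,b)_31: α=2, u≡16; β=1, v≡14 (mod 31); (16|31)=+1, (14|31)=+1; sign (−1)^0·+1^1·+1^2 = +1.
(a,b)_2: α=-2, β=-4; u≡3, v≡7 (mod 8); ε(u)ε(v)=1·1, αω(v)=-2·0, βω(u)=-4·1; sum ≡ 1  ⇒  -1.
(a,b)_29: α=2, u≡10; β=0, v≡27 (mod 29); (10|29)=-1, (27|29)=-1; sign (−1)^0·-1^0·-1^2 = +1.
(-1374365, -713 / ℚ) ramifies at {2, 5, 23, ∞}: a division algebra.

[2, 5, 23, inf]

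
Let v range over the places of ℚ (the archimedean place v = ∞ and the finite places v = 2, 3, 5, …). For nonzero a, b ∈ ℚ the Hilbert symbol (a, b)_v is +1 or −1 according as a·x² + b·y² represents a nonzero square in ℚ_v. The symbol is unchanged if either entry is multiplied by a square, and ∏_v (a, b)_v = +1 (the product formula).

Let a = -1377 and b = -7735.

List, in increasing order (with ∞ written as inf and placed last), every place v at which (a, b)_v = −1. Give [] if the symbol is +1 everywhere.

[5, inf]

Mod squares: a ≡ -17, b ≡ -7735. Check v ∈ {∞, 2, 3, 5, 7, 13, 17}.
v=5: a=5^0·(≡3), b=5^1·(≡3) mod 5; (3|5)=-1, (3|5)=-1; (−1)^{0·1·2}·(-1)^1·(-1)^0 = -1.
v=3: a=3^4·(≡1), b=3^0·(≡2) mod 3; (1|3)=+1, (2|3)=-1; (−1)^{4·0·1}·(+1)^0·(-1)^4 = +1.
v=7: a=7^0·(≡2), b=7^1·(≡1) mod 7; (2|7)=+1, (1|7)=+1; (−1)^{0·1·3}·(+1)^1·(+1)^0 = +1.
v=∞: -17 < 0 and -7735 < 0  ⇒  (a,b)_∞ = -1.
v=2: v_2(a)=0, v_2(b)=0; units ≡ 7, 1 (mod 8); ε·ε+αω+βω = 1·0+0·0+0·0 ≡ 0  ⇒  (a,b)_2 = +1.
v=17: a=17^1·(≡4), b=17^1·(≡4) mod 17; (4|17)=+1, (4|17)=+1; (−1)^{1·1·8}·(+1)^1·(+1)^1 = +1.
v=13: a=13^0·(≡1), b=13^1·(≡3) mod 13; (1|13)=+1, (3|13)=+1; (−1)^{0·1·6}·(+1)^1·(+1)^0 = +1.
|Ram(-17, -7735)| = 2, even; anisotropic at {5, ∞}.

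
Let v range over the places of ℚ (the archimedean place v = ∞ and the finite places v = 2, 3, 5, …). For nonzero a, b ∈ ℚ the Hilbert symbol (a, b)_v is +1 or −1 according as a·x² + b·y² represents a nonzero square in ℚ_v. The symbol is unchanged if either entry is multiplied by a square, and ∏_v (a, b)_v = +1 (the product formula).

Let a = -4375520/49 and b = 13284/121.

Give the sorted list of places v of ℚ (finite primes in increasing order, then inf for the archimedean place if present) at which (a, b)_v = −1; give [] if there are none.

[29, 41]

(a, b) ≡ (-273470, 41) mod (ℚ^×)²; places V = {2, 3, 5, 7, 11, 23, 29, 41, ∞}.
(a,b)_2: α=5, β=2; u≡1, v≡1 (mod 8); ε(u)ε(v)=0·0, αω(v)=5·0, βω(u)=2·0; sum ≡ 0  ⇒  +1.
(a,b)_5: α=1, u≡4; β=0, v≡4 (mod 5); (4|5)=+1, (4|5)=+1; sign (−1)^0·+1^0·+1^1 = +1.
(a,b)_11: α=0, u≡1; β=-2, v≡7 (mod 11); (1|11)=+1, (7|11)=-1; sign (−1)^0·+1^-2·-1^0 = +1.
(a,b)_23: α=1, u≡13; β=0, v≡6 (mod 23); (13|23)=+1, (6|23)=+1; sign (−1)^0·+1^0·+1^1 = +1.
(a,b)_29: α=1, u≡25; β=0, v≡12 (mod 29); (25|29)=+1, (12|29)=-1; sign (−1)^0·+1^0·-1^1 = -1.
(a,b)_∞: sgn(-273470)=−, sgn(41)=+, so +1.
(a,b)_41: α=1, u≡26; β=1, v≡2 (mod 41); (26|41)=-1, (2|41)=+1; sign (−1)^0·-1^1·+1^1 = -1.
(a,b)_7: α=-2, u≡5; β=0, v≡6 (mod 7); (5|7)=-1, (6|7)=-1; sign (−1)^0·-1^0·-1^-2 = +1.
(a,b)_3: α=0, u≡1; β=4, v≡2 (mod 3); (1|3)=+1, (2|3)=-1; sign (−1)^0·+1^4·-1^0 = +1.
(-273470, 41 / ℚ) ramifies at {29, 41}: a division algebra.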